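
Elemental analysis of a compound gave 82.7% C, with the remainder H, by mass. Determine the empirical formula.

C2H5

Assume 100 g: 82.7 g C, 17.3 g H.
Moles — C: 82.7 / 12.01 = 6.886 mol; H: 17.3 / 1.008 = 17.16 mol
Divide by the smallest (6.886 mol C): C 1.000, H 2.492
×2: C 2.00, H 4.98 → C2H5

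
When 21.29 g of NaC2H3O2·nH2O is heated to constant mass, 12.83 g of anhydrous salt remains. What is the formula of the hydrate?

NaC2H3O2·3H2O

Mass of water lost = 21.29 − 12.83 = 8.46 g → 8.46 / 18.02 = 0.4695 mol H2O
Molar mass of NaC2H3O2 = 82.03 g/mol → mol NaC2H3O2 = 12.83 / 82.03 = 0.1564
n = 0.4695 / 0.1564 = 3.00 ≈ 3 → NaC2H3O2·3H2O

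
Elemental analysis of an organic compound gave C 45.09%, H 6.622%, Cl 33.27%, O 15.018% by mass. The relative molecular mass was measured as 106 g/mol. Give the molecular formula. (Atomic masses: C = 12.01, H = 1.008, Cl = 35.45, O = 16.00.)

C4H7ClO

Assume 100 g: 45.09 g C, 6.622 g H, 33.27 g Cl, 15.018 g O.
n(C) = 45.09/12.01 = 3.754, n(H) = 6.622/1.008 = 6.569, n(Cl) = 33.27/35.45 = 0.9385, n(O) = 15.018/16.00 = 0.9386
Ratios (÷ 0.9385): C 4.000, H 7.000, Cl 1.000, O 1.000
≈ 4:7:1:1 → C4H7ClO
Empirical-formula mass = 106.55 g/mol
n = 106 / 106.55 = 0.99 ≈ 1
Molecular formula = empirical formula = C4H7ClO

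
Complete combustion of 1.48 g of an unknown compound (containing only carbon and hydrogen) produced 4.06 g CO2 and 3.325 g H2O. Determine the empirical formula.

mol C = 4.06 / 44.01 = 0.09225; mass C = 0.09225 × 12.01 = 1.108 g
mol H = 2 × (3.325 / 18.02) = 0.3690; mass H = 0.3690 × 1.008 = 0.3720 g
Ratios (÷ 0.09225): C 1.000, H 4.000
Ratio ≈ 1:4, so the empirical formula is CH4

CH4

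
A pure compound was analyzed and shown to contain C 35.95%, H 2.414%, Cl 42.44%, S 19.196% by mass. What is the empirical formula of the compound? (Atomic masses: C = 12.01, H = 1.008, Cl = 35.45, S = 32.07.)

Assume 100 g: 35.95 g C, 2.414 g H, 42.44 g Cl, 19.196 g S.
Moles — C: 35.95 / 12.01 = 2.993 mol; H: 2.414 / 1.008 = 2.395 mol; Cl: 42.44 / 35.45 = 1.197 mol; S: 19.196 / 32.07 = 0.5986 mol
Ratios (÷ 0.5986): C 5.001, H 4.001, Cl 2.000, S 1.000
→ C5H4Cl2S

C5H4Cl2S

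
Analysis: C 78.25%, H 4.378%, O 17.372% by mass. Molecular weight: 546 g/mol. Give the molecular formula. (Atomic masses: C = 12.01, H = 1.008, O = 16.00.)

Assume 100 g: 78.25 g C, 4.378 g H, 17.372 g O.
n(C) = 78.25/12.01 = 6.515, n(H) = 4.378/1.008 = 4.343, n(O) = 17.372/16.00 = 1.086
Smallest is O at 1.086 mol; normalising gives C 6.001, H 4.000, O 1.000
≈ 6:4:1 → C6H4O
Empirical-formula mass = 92.09 g/mol
n = 546 / 92.09 = 5.93 ≈ 6
Molecular formula = (C6H4O)×6 = C36H24O6

C36H24O6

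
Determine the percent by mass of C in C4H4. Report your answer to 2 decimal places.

92.26%

Molar mass = 4(12.01) + 4(1.008) = 52.072 g/mol
Mass of C per mole = 4 × 12.01 = 48.040 g
% C = 48.040 / 52.072 × 100 = 92.26%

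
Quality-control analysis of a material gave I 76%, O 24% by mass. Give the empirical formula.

Assume 100 g: 76 g I, 24 g O.
n(I) = 76/126.90 = 0.5989, n(O) = 24/16.00 = 1.5
Ratios (÷ 0.5989): I 1.000, O 2.505
Multiply by 2: I 2.00, O 5.01 → I2O5

I2O5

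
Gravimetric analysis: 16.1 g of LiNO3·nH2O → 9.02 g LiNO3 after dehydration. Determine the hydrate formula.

LiNO3·3H2O

Mass of water lost = 16.1 − 9.02 = 7.08 g → 7.08 / 18.02 = 0.3929 mol H2O
Molar mass of LiNO3 = 68.95 g/mol → mol LiNO3 = 9.02 / 68.95 = 0.1308
n = 0.3929 / 0.1308 = 3.00 ≈ 3 → LiNO3·3H2O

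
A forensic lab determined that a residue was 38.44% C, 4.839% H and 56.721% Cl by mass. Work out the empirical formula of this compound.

Assume 100 g: 38.44 g C, 4.839 g H, 56.721 g Cl.
n(C) = 38.44/12.01 = 3.201, n(H) = 4.839/1.008 = 4.801, n(Cl) = 56.721/35.45 = 1.6
Smallest is Cl at 1.6 mol; normalising gives C 2.000, H 3.000, Cl 1.000
≈ 2:3:1 → C2H3Cl

C2H3Cl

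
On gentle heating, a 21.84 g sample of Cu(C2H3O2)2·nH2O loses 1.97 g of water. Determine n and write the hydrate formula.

Cu(C2H3O2)2·H2O

Mass of anhydrous Cu(C2H3O2)2 = 21.84 − 1.97 = 19.87 g
mol H2O = 1.97 / 18.02 = 0.1093
Molar mass of Cu(C2H3O2)2 = 181.64 g/mol → mol Cu(C2H3O2)2 = 19.87 / 181.64 = 0.1094
n = 0.1093 / 0.1094 = 1.00 ≈ 1 → Cu(C2H3O2)2·H2O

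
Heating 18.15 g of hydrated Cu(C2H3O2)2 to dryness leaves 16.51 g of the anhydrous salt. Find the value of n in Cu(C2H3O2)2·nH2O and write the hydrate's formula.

Cu(C2H3O2)2·H2O

Mass of water lost = 18.15 − 16.51 = 1.64 g → 1.64 / 18.02 = 0.09101 mol H2O
Molar mass of Cu(C2H3O2)2 = 181.64 g/mol → mol Cu(C2H3O2)2 = 16.51 / 181.64 = 0.0909
n = 0.09101 / 0.0909 = 1.00 ≈ 1 → Cu(C2H3O2)2·H2O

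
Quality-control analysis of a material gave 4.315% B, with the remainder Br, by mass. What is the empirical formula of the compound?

Assume 100 g: 4.315 g B, 95.685 g Br.
Moles — B: 4.315 / 10.81 = 0.3992 mol; Br: 95.685 / 79.90 = 1.198 mol
Ratios (÷ 0.3992): B 1.000, Br 3.000
Ratio ≈ 1:3, so the empirical formula is BBr3

BBr3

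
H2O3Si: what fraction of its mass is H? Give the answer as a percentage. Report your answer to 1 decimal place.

Molar mass = 2(1.008) + 3(16.00) + 1(28.09) = 78.106 g/mol
Mass of H per mole = 2 × 1.008 = 2.016 g
% H = 2.016 / 78.106 × 100 = 2.6%

2.6%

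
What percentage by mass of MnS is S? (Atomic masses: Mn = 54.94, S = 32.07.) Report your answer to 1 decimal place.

Molar mass = 1(54.94) + 1(32.07) = 87.010 g/mol
Mass of S per mole = 1 × 32.07 = 32.070 g
% S = 32.070 / 87.010 × 100 = 36.9%

36.9%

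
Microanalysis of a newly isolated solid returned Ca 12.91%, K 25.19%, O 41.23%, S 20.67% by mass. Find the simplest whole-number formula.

Assume 100 g: 12.91 g Ca, 25.19 g K, 41.23 g O, 20.67 g S.
n(Ca) = 12.91/40.08 = 0.3221, n(K) = 25.19/39.10 = 0.6442, n(O) = 41.23/16.00 = 2.577, n(S) = 20.67/32.07 = 0.6445
Smallest is Ca at 0.3221 mol; normalising gives Ca 1.000, K 2.000, O 8.000, S 2.001
→ CaK2O8S2

CaK2O8S2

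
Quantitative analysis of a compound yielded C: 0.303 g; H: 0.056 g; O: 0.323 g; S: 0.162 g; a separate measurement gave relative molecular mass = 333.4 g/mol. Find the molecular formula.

C10H22O8S2

C: 0.303 g ÷ 12.01 g/mol = 0.02523 mol
H: 0.056 g ÷ 1.008 g/mol = 0.05556 mol
O: 0.323 g ÷ 16.00 g/mol = 0.02019 mol
S: 0.162 g ÷ 32.07 g/mol = 0.005051 mol
Ratios (÷ 0.005051): C 4.994, H 10.998, O 3.996, S 1.000
Ratio ≈ 5:11:4:1, so the empirical formula is C5H11O4S
Empirical-formula mass = 167.21 g/mol
n = 333.4 / 167.21 = 1.99 ≈ 2
Molecular formula = (C5H11O4S)×2 = C10H22O8S2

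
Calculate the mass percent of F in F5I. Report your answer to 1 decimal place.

42.8%

Molar mass = 5(19.00) + 1(126.90) = 221.900 g/mol
Mass of F per mole = 5 × 19.00 = 95.000 g
% F = 95.000 / 221.900 × 100 = 42.8%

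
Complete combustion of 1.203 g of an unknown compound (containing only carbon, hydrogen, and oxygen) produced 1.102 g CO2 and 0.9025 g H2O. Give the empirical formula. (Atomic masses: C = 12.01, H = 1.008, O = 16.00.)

CH4O2

mol C = 1.102 / 44.01 = 0.02504; mass C = 0.02504 × 12.01 = 0.3007 g
mol H = 2 × (0.9025 / 18.02) = 0.1002; mass H = 0.1002 × 1.008 = 0.1010 g
mass O = 1.203 − (0.4017) = 0.8013 g → mol O = 0.05008
Ratios (÷ 0.02504): C 1.000, H 4.000, O 2.000
≈ 1:4:2 → CH4O2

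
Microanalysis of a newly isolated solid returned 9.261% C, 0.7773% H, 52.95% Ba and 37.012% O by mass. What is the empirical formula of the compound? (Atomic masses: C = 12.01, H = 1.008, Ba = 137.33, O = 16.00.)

Assume 100 g: 9.261 g C, 0.7773 g H, 52.95 g Ba, 37.012 g O.
C: 9.261 g ÷ 12.01 g/mol = 0.7711 mol
H: 0.7773 g ÷ 1.008 g/mol = 0.7711 mol
Ba: 52.95 g ÷ 137.33 g/mol = 0.3856 mol
O: 37.012 g ÷ 16.00 g/mol = 2.313 mol
Divide by the smallest (0.3856 mol Ba): C 2.000, H 2.000, Ba 1.000, O 6.000
→ C2H2BaO6

C2H2BaO6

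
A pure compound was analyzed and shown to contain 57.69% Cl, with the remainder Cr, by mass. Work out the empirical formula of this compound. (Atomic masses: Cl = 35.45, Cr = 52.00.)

Cl2Cr

Assume 100 g: 57.69 g Cl, 42.31 g Cr.
Cl: 57.69 g ÷ 35.45 g/mol = 1.627 mol
Cr: 42.31 g ÷ 52.00 g/mol = 0.8137 mol
Smallest is Cr at 0.8137 mol; normalising gives Cl 2.000, Cr 1.000
≈ 2:1 → Cl2Cr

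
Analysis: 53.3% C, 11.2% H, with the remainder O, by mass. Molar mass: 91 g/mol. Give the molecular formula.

Assume 100 g: 53.3 g C, 11.2 g H, 35.5 g O.
C: 53.3 g ÷ 12.01 g/mol = 4.438 mol
H: 11.2 g ÷ 1.008 g/mol = 11.11 mol
O: 35.5 g ÷ 16.00 g/mol = 2.219 mol
Divide by the smallest (2.219 mol O): C 2.000, H 5.008, O 1.000
Ratio ≈ 2:5:1, so the empirical formula is C2H5O
Empirical-formula mass = 45.06 g/mol
n = 91 / 45.06 = 2.02 ≈ 2
Molecular formula = (C2H5O)×2 = C4H10O2

C4H10O2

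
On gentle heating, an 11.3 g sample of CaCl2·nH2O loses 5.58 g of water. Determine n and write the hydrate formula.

Mass of anhydrous CaCl2 = 11.3 − 5.58 = 5.72 g
mol H2O = 5.58 / 18.02 = 0.3097
Molar mass of CaCl2 = 110.98 g/mol → mol CaCl2 = 5.72 / 110.98 = 0.05154
n = 0.3097 / 0.05154 = 6.01 ≈ 6 → CaCl2·6H2O

CaCl2·6H2O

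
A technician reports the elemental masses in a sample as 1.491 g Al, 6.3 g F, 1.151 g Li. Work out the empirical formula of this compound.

AlF6Li3

Al: 1.491 g ÷ 26.98 g/mol = 0.05526 mol
F: 6.3 g ÷ 19.00 g/mol = 0.3316 mol
Li: 1.151 g ÷ 6.94 g/mol = 0.1659 mol
Divide by the smallest (0.05526 mol Al): Al 1.000, F 6.000, Li 3.001
≈ 1:6:3 → AlF6Li3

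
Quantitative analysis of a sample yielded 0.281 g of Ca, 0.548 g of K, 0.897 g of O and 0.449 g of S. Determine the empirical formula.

CaK2O8S2

Ca: 0.281 g ÷ 40.08 g/mol = 0.007011 mol
K: 0.548 g ÷ 39.10 g/mol = 0.01402 mol
O: 0.897 g ÷ 16.00 g/mol = 0.05606 mol
S: 0.449 g ÷ 32.07 g/mol = 0.014 mol
Divide by the smallest (0.007011 mol Ca): Ca 1.000, K 1.999, O 7.996, S 1.997
Ratio ≈ 1:2:8:2, so the empirical formula is CaK2O8S2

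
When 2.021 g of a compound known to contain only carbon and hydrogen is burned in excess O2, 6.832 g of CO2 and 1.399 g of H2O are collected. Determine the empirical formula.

mol C = 6.832 / 44.01 = 0.1552; mass C = 0.1552 × 12.01 = 1.864 g
mol H = 2 × (1.399 / 18.02) = 0.1553; mass H = 0.1553 × 1.008 = 0.1565 g
Smallest is C at 0.1552 mol; normalising gives C 1.000, H 1.000
≈ 1:1 → CH

CH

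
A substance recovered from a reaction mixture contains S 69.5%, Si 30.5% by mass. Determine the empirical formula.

Assume 100 g: 69.5 g S, 30.5 g Si.
S: 69.5 g ÷ 32.07 g/mol = 2.167 mol
Si: 30.5 g ÷ 28.09 g/mol = 1.086 mol
Divide by the smallest (1.086 mol Si): S 1.996, Si 1.000
Ratio ≈ 2:1, so the empirical formula is S2Si

S2Si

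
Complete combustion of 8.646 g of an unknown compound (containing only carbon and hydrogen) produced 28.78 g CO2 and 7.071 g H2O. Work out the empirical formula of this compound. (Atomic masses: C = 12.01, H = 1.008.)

C5H6

mol C = 28.78 / 44.01 = 0.6539; mass C = 0.6539 × 12.01 = 7.854 g
mol H = 2 × (7.071 / 18.02) = 0.7848; mass H = 0.7848 × 1.008 = 0.7911 g
Smallest is C at 0.6539 mol; normalising gives C 1.000, H 1.200
Scaling by 5: C 5.00, H 6.00 → C5H6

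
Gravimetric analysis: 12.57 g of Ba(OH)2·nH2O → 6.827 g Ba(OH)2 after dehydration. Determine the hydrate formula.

Mass of water lost = 12.57 − 6.827 = 5.743 g → 5.743 / 18.02 = 0.3187 mol H2O
Molar mass of Ba(OH)2 = 171.35 g/mol → mol Ba(OH)2 = 6.827 / 171.35 = 0.03984
n = 0.3187 / 0.03984 = 8.00 ≈ 8 → Ba(OH)2·8H2O

Ba(OH)2·8H2O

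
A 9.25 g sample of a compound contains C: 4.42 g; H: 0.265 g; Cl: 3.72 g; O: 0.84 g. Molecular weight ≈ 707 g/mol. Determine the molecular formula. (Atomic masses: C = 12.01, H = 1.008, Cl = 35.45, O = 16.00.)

C28H20Cl8O4

n(C) = 4.42/12.01 = 0.368, n(H) = 0.265/1.008 = 0.2629, n(Cl) = 3.72/35.45 = 0.1049, n(O) = 0.84/16.00 = 0.0525
Ratios (÷ 0.0525): C 7.010, H 5.008, Cl 1.999, O 1.000
Ratio ≈ 7:5:2:1, so the empirical formula is C7H5Cl2O
Empirical-formula mass = 176.01 g/mol
n = 707 / 176.01 = 4.02 ≈ 4
Molecular formula = (C7H5Cl2O)×4 = C28H20Cl8O4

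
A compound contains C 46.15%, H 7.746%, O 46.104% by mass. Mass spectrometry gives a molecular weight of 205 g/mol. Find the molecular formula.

C8H16O6

Assume 100 g: 46.15 g C, 7.746 g H, 46.104 g O.
C: 46.15 g ÷ 12.01 g/mol = 3.843 mol
H: 7.746 g ÷ 1.008 g/mol = 7.685 mol
O: 46.104 g ÷ 16.00 g/mol = 2.881 mol
Divide by the smallest (2.881 mol O): C 1.334, H 2.667, O 1.000
×3: C 4.00, H 8.00, O 3.00 → C4H8O3
Empirical-formula mass = 104.10 g/mol
n = 205 / 104.10 = 1.97 ≈ 2
Molecular formula = (C4H8O3)×2 = C8H16O6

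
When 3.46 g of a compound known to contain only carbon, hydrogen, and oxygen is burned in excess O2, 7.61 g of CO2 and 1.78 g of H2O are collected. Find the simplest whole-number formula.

mol C = 7.61 / 44.01 = 0.1729; mass C = 0.1729 × 12.01 = 2.077 g
mol H = 2 × (1.78 / 18.02) = 0.1976; mass H = 0.1976 × 1.008 = 0.1991 g
mass O = 3.46 − (2.276) = 1.184 g → mol O = 0.07401
Divide by the smallest (0.07401 mol O): C 2.336, H 2.669, O 1.000
×3: C 7.01, H 8.01, O 3.00 → C7H8O3

C7H8O3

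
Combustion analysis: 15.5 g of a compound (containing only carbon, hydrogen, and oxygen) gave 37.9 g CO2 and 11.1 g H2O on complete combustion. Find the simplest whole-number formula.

C7H10O2

mol C = 37.9 / 44.01 = 0.8612; mass C = 0.8612 × 12.01 = 10.34 g
mol H = 2 × (11.1 / 18.02) = 1.232; mass H = 1.232 × 1.008 = 1.242 g
mass O = 15.5 − (11.58) = 3.916 g → mol O = 0.2447
Divide by the smallest (0.2447 mol O): C 3.519, H 5.034, O 1.000
×2: C 7.04, H 10.07, O 2.00 → C7H10O2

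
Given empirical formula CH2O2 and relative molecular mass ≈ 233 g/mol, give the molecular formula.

C5H10O10

Empirical-formula mass = 46.03 g/mol
n = 233 / 46.03 = 5.06 ≈ 5
Molecular formula = (CH2O2)5 = C5H10O10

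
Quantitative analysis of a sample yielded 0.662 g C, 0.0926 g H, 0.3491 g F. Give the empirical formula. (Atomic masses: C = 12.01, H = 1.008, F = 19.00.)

C3H5F

n(C) = 0.662/12.01 = 0.05512, n(H) = 0.0926/1.008 = 0.09187, n(F) = 0.3491/19.00 = 0.01837
Divide by the smallest (0.01837 mol F): C 3.000, H 5.000, F 1.000
Ratio ≈ 3:5:1, so the empirical formula is C3H5F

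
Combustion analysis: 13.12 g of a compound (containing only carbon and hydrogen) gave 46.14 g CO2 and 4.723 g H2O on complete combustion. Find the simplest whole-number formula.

mol C = 46.14 / 44.01 = 1.048; mass C = 1.048 × 12.01 = 12.59 g
mol H = 2 × (4.723 / 18.02) = 0.5242; mass H = 0.5242 × 1.008 = 0.5284 g
Divide by the smallest (0.5242 mol H): C 2.000, H 1.000
Ratio ≈ 2:1, so the empirical formula is C2H

C2H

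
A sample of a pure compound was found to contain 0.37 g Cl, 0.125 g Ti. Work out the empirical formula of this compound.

Cl4Ti

Moles — Cl: 0.37 / 35.45 = 0.01044 mol; Ti: 0.125 / 47.87 = 0.002611 mol
Ratios (÷ 0.002611): Cl 3.997, Ti 1.000
≈ 4:1 → Cl4Ti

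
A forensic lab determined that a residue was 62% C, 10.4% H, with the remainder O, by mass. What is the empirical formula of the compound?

Assume 100 g: 62 g C, 10.4 g H, 27.6 g O.
Moles — C: 62 / 12.01 = 5.162 mol; H: 10.4 / 1.008 = 10.32 mol; O: 27.6 / 16.00 = 1.725 mol
Smallest is O at 1.725 mol; normalising gives C 2.993, H 5.981, O 1.000
Ratio ≈ 3:6:1, so the empirical formula is C3H6O

C3H6O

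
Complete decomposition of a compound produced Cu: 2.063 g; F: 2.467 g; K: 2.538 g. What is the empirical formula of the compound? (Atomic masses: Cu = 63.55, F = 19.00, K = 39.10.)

CuF4K2

Cu: 2.063 g ÷ 63.55 g/mol = 0.03246 mol
F: 2.467 g ÷ 19.00 g/mol = 0.1298 mol
K: 2.538 g ÷ 39.10 g/mol = 0.06491 mol
Ratios (÷ 0.03246): Cu 1.000, F 4.000, K 2.000
→ CuF4K2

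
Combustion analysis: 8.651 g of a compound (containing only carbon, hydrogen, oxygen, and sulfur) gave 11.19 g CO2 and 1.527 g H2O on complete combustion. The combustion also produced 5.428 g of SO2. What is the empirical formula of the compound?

C3H2O2S

mol C = 11.19 / 44.01 = 0.2543; mass C = 0.2543 × 12.01 = 3.054 g
mol H = 2 × (1.527 / 18.02) = 0.1695; mass H = 0.1695 × 1.008 = 0.1708 g
mol S = 5.428 / 64.07 = 0.08472; mass S = 2.717 g
mass O = 8.651 − (5.941) = 2.710 g → mol O = 0.1693
Divide by the smallest (0.08472 mol S): C 3.001, H 2.000, O 1.999, S 1.000
Ratio ≈ 3:2:2:1, so the empirical formula is C3H2O2S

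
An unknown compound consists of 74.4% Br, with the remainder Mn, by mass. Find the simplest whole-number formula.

Br2Mn

Assume 100 g: 74.4 g Br, 25.6 g Mn.
Br: 74.4 g ÷ 79.90 g/mol = 0.9312 mol
Mn: 25.6 g ÷ 54.94 g/mol = 0.466 mol
Smallest is Mn at 0.466 mol; normalising gives Br 1.998, Mn 1.000
→ Br2Mn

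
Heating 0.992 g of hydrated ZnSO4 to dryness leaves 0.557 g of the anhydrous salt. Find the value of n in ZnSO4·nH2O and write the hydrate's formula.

ZnSO4·7H2O

Mass of water lost = 0.992 − 0.557 = 0.435 g → 0.435 / 18.02 = 0.02414 mol H2O
Molar mass of ZnSO4 = 161.45 g/mol → mol ZnSO4 = 0.557 / 161.45 = 0.00345
n = 0.02414 / 0.00345 = 7.00 ≈ 7 → ZnSO4·7H2O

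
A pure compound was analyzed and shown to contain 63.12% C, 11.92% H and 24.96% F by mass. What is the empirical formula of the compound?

C4H9F

Assume 100 g: 63.12 g C, 11.92 g H, 24.96 g F.
Moles — C: 63.12 / 12.01 = 5.256 mol; H: 11.92 / 1.008 = 11.83 mol; F: 24.96 / 19.00 = 1.314 mol
Ratios (÷ 1.314): C 4.001, H 9.002, F 1.000
→ C4H9F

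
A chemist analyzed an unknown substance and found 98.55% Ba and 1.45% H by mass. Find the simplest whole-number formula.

Assume 100 g: 98.55 g Ba, 1.45 g H.
Moles — Ba: 98.55 / 137.33 = 0.7176 mol; H: 1.45 / 1.008 = 1.438 mol
Ratios (÷ 0.7176): Ba 1.000, H 2.005
Ratio ≈ 1:2, so the empirical formula is BaH2

BaH2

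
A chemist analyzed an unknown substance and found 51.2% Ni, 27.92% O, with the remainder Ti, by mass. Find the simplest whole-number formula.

Ni2O4Ti

Assume 100 g: 51.2 g Ni, 27.92 g O, 20.88 g Ti.
n(Ni) = 51.2/58.69 = 0.8724, n(O) = 27.92/16.00 = 1.745, n(Ti) = 20.88/47.87 = 0.4362
Divide by the smallest (0.4362 mol Ti): Ni 2.000, O 4.001, Ti 1.000
→ Ni2O4Ti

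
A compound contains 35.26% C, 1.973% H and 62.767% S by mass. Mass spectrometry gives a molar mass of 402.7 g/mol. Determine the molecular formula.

C12H8S8

Assume 100 g: 35.26 g C, 1.973 g H, 62.767 g S.
Moles — C: 35.26 / 12.01 = 2.936 mol; H: 1.973 / 1.008 = 1.957 mol; S: 62.767 / 32.07 = 1.957 mol
Smallest is S at 1.957 mol; normalising gives C 1.500, H 1.000, S 1.000
Multiply by 2: C 3.00, H 2.00, S 2.00 → C3H2S2
Empirical-formula mass = 102.19 g/mol
n = 402.7 / 102.19 = 3.94 ≈ 4
Molecular formula = (C3H2S2)×4 = C12H8S8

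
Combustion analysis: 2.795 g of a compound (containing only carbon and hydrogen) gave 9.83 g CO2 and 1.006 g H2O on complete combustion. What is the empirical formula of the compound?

mol C = 9.83 / 44.01 = 0.2234; mass C = 0.2234 × 12.01 = 2.683 g
mol H = 2 × (1.006 / 18.02) = 0.1117; mass H = 0.1117 × 1.008 = 0.1125 g
Ratios (÷ 0.1117): C 2.000, H 1.000
≈ 2:1 → C2H

C2H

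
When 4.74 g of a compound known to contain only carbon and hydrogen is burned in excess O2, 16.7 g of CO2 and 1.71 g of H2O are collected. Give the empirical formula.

C2H

mol C = 16.7 / 44.01 = 0.3795; mass C = 0.3795 × 12.01 = 4.557 g
mol H = 2 × (1.71 / 18.02) = 0.1898; mass H = 0.1898 × 1.008 = 0.1913 g
Divide by the smallest (0.1898 mol H): C 1.999, H 1.000
→ C2H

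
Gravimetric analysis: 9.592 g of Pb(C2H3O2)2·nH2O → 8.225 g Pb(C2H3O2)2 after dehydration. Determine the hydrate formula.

Mass of water lost = 9.592 − 8.225 = 1.367 g → 1.367 / 18.02 = 0.07586 mol H2O
Molar mass of Pb(C2H3O2)2 = 325.29 g/mol → mol Pb(C2H3O2)2 = 8.225 / 325.29 = 0.02529
n = 0.07586 / 0.02529 = 3.00 ≈ 3 → Pb(C2H3O2)2·3H2O

Pb(C2H3O2)2·3H2O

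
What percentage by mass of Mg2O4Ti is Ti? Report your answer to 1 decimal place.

Molar mass = 2(24.31) + 4(16.00) + 1(47.87) = 160.490 g/mol
Mass of Ti per mole = 1 × 47.87 = 47.870 g
% Ti = 47.870 / 160.490 × 100 = 29.8%

29.8%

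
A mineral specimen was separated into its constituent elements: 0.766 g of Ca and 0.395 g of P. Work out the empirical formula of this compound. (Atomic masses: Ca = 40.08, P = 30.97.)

Moles — Ca: 0.766 / 40.08 = 0.01911 mol; P: 0.395 / 30.97 = 0.01275 mol
Divide by the smallest (0.01275 mol P): Ca 1.498, P 1.000
Scaling by 2: Ca 3.00, P 2.00 → Ca3P2

Ca3P2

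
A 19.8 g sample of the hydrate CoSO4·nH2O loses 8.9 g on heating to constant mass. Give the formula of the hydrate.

CoSO4·7H2O

Mass of anhydrous CoSO4 = 19.8 − 8.9 = 10.9 g
mol H2O = 8.9 / 18.02 = 0.4939
Molar mass of CoSO4 = 155.00 g/mol → mol CoSO4 = 10.9 / 155.00 = 0.07032
n = 0.4939 / 0.07032 = 7.02 ≈ 7 → CoSO4·7H2O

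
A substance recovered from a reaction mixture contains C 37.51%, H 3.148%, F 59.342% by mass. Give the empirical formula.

Assume 100 g: 37.51 g C, 3.148 g H, 59.342 g F.
n(C) = 37.51/12.01 = 3.123, n(H) = 3.148/1.008 = 3.123, n(F) = 59.342/19.00 = 3.123
Smallest is H at 3.123 mol; normalising gives C 1.000, H 1.000, F 1.000
≈ 1:1:1 → CHF

CHF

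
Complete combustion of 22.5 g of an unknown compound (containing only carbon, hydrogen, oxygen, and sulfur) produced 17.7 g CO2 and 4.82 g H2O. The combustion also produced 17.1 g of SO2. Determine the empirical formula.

C3H4O4S2

mol C = 17.7 / 44.01 = 0.4022; mass C = 0.4022 × 12.01 = 4.830 g
mol H = 2 × (4.82 / 18.02) = 0.5350; mass H = 0.5350 × 1.008 = 0.5392 g
mol S = 17.1 / 64.07 = 0.2669; mass S = 8.559 g
mass O = 22.5 − (13.93) = 8.571 g → mol O = 0.5357
Divide by the smallest (0.2669 mol S): C 1.507, H 2.004, O 2.007, S 1.000
×2: C 3.01, H 4.01, O 4.01, S 2.00 → C3H4O4S2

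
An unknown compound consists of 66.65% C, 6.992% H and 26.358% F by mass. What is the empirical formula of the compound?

Assume 100 g: 66.65 g C, 6.992 g H, 26.358 g F.
Moles — C: 66.65 / 12.01 = 5.55 mol; H: 6.992 / 1.008 = 6.937 mol; F: 26.358 / 19.00 = 1.387 mol
Smallest is F at 1.387 mol; normalising gives C 4.000, H 5.000, F 1.000
≈ 4:5:1 → C4H5F

C4H5F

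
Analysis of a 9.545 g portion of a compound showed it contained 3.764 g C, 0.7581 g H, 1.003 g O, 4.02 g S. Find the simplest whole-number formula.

n(C) = 3.764/12.01 = 0.3134, n(H) = 0.7581/1.008 = 0.7521, n(O) = 1.003/16.00 = 0.06269, n(S) = 4.02/32.07 = 0.1254
Ratios (÷ 0.06269): C 4.999, H 11.997, O 1.000, S 2.000
Ratio ≈ 5:12:1:2, so the empirical formula is C5H12OS2

C5H12OS2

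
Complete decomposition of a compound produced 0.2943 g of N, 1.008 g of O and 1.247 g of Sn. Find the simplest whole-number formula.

N2O6Sn

N: 0.2943 g ÷ 14.01 g/mol = 0.02101 mol
O: 1.008 g ÷ 16.00 g/mol = 0.063 mol
Sn: 1.247 g ÷ 118.71 g/mol = 0.0105 mol
Divide by the smallest (0.0105 mol Sn): N 2.000, O 5.997, Sn 1.000
≈ 2:6:1 → N2O6Sn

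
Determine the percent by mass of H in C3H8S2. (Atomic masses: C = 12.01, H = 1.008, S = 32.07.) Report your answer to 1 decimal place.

7.5%

Molar mass = 3(12.01) + 8(1.008) + 2(32.07) = 108.234 g/mol
Mass of H per mole = 8 × 1.008 = 8.064 g
% H = 8.064 / 108.234 × 100 = 7.5%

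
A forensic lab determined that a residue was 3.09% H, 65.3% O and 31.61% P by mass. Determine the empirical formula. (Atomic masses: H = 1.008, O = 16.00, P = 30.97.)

Assume 100 g: 3.09 g H, 65.3 g O, 31.61 g P.
Moles — H: 3.09 / 1.008 = 3.065 mol; O: 65.3 / 16.00 = 4.081 mol; P: 31.61 / 30.97 = 1.021 mol
Divide by the smallest (1.021 mol P): H 3.003, O 3.999, P 1.000
Ratio ≈ 3:4:1, so the empirical formula is H3O4P

H3O4P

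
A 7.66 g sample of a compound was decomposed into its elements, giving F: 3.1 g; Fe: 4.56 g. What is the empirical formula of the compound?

n(F) = 3.1/19.00 = 0.1632, n(Fe) = 4.56/55.85 = 0.08165
Smallest is Fe at 0.08165 mol; normalising gives F 1.998, Fe 1.000
→ F2Fe

F2Fe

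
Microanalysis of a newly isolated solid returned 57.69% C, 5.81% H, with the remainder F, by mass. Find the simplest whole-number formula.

Assume 100 g: 57.69 g C, 5.81 g H, 36.5 g F.
n(C) = 57.69/12.01 = 4.803, n(H) = 5.81/1.008 = 5.764, n(F) = 36.5/19.00 = 1.921
Divide by the smallest (1.921 mol F): C 2.500, H 3.000, F 1.000
Scaling by 2: C 5.00, H 6.00, F 2.00 → C5H6F2

C5H6F2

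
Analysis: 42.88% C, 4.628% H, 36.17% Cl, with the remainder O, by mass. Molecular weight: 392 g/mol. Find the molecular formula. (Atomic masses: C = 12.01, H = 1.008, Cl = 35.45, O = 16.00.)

Assume 100 g: 42.88 g C, 4.628 g H, 36.17 g Cl, 16.322 g O.
C: 42.88 g ÷ 12.01 g/mol = 3.57 mol
H: 4.628 g ÷ 1.008 g/mol = 4.591 mol
Cl: 36.17 g ÷ 35.45 g/mol = 1.02 mol
O: 16.322 g ÷ 16.00 g/mol = 1.02 mol
Ratios (÷ 1.02): C 3.500, H 4.501, Cl 1.000, O 1.000
×2: C 7.00, H 9.00, Cl 2.00, O 2.00 → C7H9Cl2O2
Empirical-formula mass = 196.04 g/mol
n = 392 / 196.04 = 2.00 ≈ 2
Molecular formula = (C7H9Cl2O2)×2 = C14H18Cl4O4

C14H18Cl4O4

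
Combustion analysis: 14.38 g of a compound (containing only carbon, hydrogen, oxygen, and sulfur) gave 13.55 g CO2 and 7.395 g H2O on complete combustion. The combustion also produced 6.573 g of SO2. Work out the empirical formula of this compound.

mol C = 13.55 / 44.01 = 0.3079; mass C = 0.3079 × 12.01 = 3.698 g
mol H = 2 × (7.395 / 18.02) = 0.8208; mass H = 0.8208 × 1.008 = 0.8273 g
mol S = 6.573 / 64.07 = 0.1026; mass S = 3.290 g
mass O = 14.38 − (7.815) = 6.565 g → mol O = 0.4103
Divide by the smallest (0.1026 mol S): C 3.001, H 8.000, O 3.999, S 1.000
→ C3H8O4S

C3H8O4S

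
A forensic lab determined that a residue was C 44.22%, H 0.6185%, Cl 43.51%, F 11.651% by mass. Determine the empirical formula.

C6HCl2F

Assume 100 g: 44.22 g C, 0.6185 g H, 43.51 g Cl, 11.651 g F.
C: 44.22 g ÷ 12.01 g/mol = 3.682 mol
H: 0.6185 g ÷ 1.008 g/mol = 0.6136 mol
Cl: 43.51 g ÷ 35.45 g/mol = 1.227 mol
F: 11.651 g ÷ 19.00 g/mol = 0.6132 mol
Smallest is F at 0.6132 mol; normalising gives C 6.004, H 1.001, Cl 2.002, F 1.000
→ C6HCl2F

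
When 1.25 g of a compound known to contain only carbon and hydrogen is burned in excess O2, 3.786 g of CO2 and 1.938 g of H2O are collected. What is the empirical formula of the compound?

mol C = 3.786 / 44.01 = 0.08603; mass C = 0.08603 × 12.01 = 1.033 g
mol H = 2 × (1.938 / 18.02) = 0.2151; mass H = 0.2151 × 1.008 = 0.2168 g
Divide by the smallest (0.08603 mol C): C 1.000, H 2.500
Scaling by 2: C 2.00, H 5.00 → C2H5

C2H5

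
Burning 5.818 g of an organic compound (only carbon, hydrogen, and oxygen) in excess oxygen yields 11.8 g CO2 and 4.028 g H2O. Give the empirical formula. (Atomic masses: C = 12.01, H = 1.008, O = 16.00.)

mol C = 11.8 / 44.01 = 0.2681; mass C = 0.2681 × 12.01 = 3.220 g
mol H = 2 × (4.028 / 18.02) = 0.4471; mass H = 0.4471 × 1.008 = 0.4506 g
mass O = 5.818 − (3.671) = 2.147 g → mol O = 0.1342
Smallest is O at 0.1342 mol; normalising gives C 1.998, H 3.331, O 1.000
Scaling by 3: C 5.99, H 9.99, O 3.00 → C6H10O3

C6H10O3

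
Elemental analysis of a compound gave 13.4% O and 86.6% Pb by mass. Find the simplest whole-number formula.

Assume 100 g: 13.4 g O, 86.6 g Pb.
n(O) = 13.4/16.00 = 0.8375, n(Pb) = 86.6/207.2 = 0.418
Divide by the smallest (0.418 mol Pb): O 2.004, Pb 1.000
→ O2Pb

O2Pb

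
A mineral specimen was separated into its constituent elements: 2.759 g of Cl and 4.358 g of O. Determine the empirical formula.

Cl: 2.759 g ÷ 35.45 g/mol = 0.07783 mol
O: 4.358 g ÷ 16.00 g/mol = 0.2724 mol
Ratios (÷ 0.07783): Cl 1.000, O 3.500
×2: Cl 2.00, O 7.00 → Cl2O7

Cl2O7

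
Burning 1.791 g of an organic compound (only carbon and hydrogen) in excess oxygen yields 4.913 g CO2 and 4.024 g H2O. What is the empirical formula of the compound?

mol C = 4.913 / 44.01 = 0.1116; mass C = 0.1116 × 12.01 = 1.341 g
mol H = 2 × (4.024 / 18.02) = 0.4466; mass H = 0.4466 × 1.008 = 0.4502 g
Smallest is C at 0.1116 mol; normalising gives C 1.000, H 4.001
≈ 1:4 → CH4

CH4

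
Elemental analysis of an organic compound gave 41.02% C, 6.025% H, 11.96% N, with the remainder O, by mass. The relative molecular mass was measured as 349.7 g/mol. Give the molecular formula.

Assume 100 g: 41.02 g C, 6.025 g H, 11.96 g N, 40.995 g O.
Moles — C: 41.02 / 12.01 = 3.415 mol; H: 6.025 / 1.008 = 5.977 mol; N: 11.96 / 14.01 = 0.8537 mol; O: 40.995 / 16.00 = 2.562 mol
Smallest is N at 0.8537 mol; normalising gives C 4.001, H 7.002, N 1.000, O 3.001
≈ 4:7:1:3 → C4H7NO3
Empirical-formula mass = 117.11 g/mol
n = 349.7 / 117.11 = 2.99 ≈ 3
Molecular formula = (C4H7NO3)×3 = C12H21N3O9

C12H21N3O9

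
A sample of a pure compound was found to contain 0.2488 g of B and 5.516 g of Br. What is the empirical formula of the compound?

B: 0.2488 g ÷ 10.81 g/mol = 0.02302 mol
Br: 5.516 g ÷ 79.90 g/mol = 0.06904 mol
Ratios (÷ 0.02302): B 1.000, Br 3.000
Ratio ≈ 1:3, so the empirical formula is BBr3

BBr3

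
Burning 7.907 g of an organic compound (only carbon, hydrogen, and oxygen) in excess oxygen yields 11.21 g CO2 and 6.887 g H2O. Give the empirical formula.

mol C = 11.21 / 44.01 = 0.2547; mass C = 0.2547 × 12.01 = 3.059 g
mol H = 2 × (6.887 / 18.02) = 0.7644; mass H = 0.7644 × 1.008 = 0.7705 g
mass O = 7.907 − (3.830) = 4.077 g → mol O = 0.2548
Divide by the smallest (0.2547 mol C): C 1.000, H 3.001, O 1.000
Ratio ≈ 1:3:1, so the empirical formula is CH3O

CH3O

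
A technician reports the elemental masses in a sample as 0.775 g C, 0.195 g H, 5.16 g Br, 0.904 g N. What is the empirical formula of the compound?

C: 0.775 g ÷ 12.01 g/mol = 0.06453 mol
H: 0.195 g ÷ 1.008 g/mol = 0.1935 mol
Br: 5.16 g ÷ 79.90 g/mol = 0.06458 mol
N: 0.904 g ÷ 14.01 g/mol = 0.06453 mol
Smallest is N at 0.06453 mol; normalising gives C 1.000, H 2.998, Br 1.001, N 1.000
Ratio ≈ 1:3:1:1, so the empirical formula is CH3BrN

CH3BrN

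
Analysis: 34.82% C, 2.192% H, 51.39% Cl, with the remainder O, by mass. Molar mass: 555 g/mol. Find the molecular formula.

C16H12Cl8O4

Assume 100 g: 34.82 g C, 2.192 g H, 51.39 g Cl, 11.598 g O.
n(C) = 34.82/12.01 = 2.899, n(H) = 2.192/1.008 = 2.175, n(Cl) = 51.39/35.45 = 1.45, n(O) = 11.598/16.00 = 0.7249
Smallest is O at 0.7249 mol; normalising gives C 4.000, H 3.000, Cl 2.000, O 1.000
Ratio ≈ 4:3:2:1, so the empirical formula is C4H3Cl2O
Empirical-formula mass = 137.96 g/mol
n = 555 / 137.96 = 4.02 ≈ 4
Molecular formula = (C4H3Cl2O)×4 = C16H12Cl8O4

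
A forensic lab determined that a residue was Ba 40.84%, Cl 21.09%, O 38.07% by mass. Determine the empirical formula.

BaCl2O8

Assume 100 g: 40.84 g Ba, 21.09 g Cl, 38.07 g O.
Moles — Ba: 40.84 / 137.33 = 0.2974 mol; Cl: 21.09 / 35.45 = 0.5949 mol; O: 38.07 / 16.00 = 2.379 mol
Ratios (÷ 0.2974): Ba 1.000, Cl 2.001, O 8.001
→ BaCl2O8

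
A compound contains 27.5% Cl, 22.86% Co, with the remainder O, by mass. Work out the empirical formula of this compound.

Cl2CoO8

Assume 100 g: 27.5 g Cl, 22.86 g Co, 49.64 g O.
Cl: 27.5 g ÷ 35.45 g/mol = 0.7757 mol
Co: 22.86 g ÷ 58.93 g/mol = 0.3879 mol
O: 49.64 g ÷ 16.00 g/mol = 3.103 mol
Smallest is Co at 0.3879 mol; normalising gives Cl 2.000, Co 1.000, O 7.998
→ Cl2CoO8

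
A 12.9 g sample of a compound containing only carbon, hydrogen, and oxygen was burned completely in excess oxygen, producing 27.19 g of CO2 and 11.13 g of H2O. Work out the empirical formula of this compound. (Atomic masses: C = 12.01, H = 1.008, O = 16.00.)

C7H14O3

mol C = 27.19 / 44.01 = 0.6178; mass C = 0.6178 × 12.01 = 7.420 g
mol H = 2 × (11.13 / 18.02) = 1.235; mass H = 1.235 × 1.008 = 1.245 g
mass O = 12.9 − (8.665) = 4.235 g → mol O = 0.2647
Smallest is O at 0.2647 mol; normalising gives C 2.334, H 4.667, O 1.000
Multiply by 3: C 7.00, H 14.00, O 3.00 → C7H14O3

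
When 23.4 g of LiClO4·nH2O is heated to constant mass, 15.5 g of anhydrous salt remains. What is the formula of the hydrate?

LiClO4·3H2O

Mass of water lost = 23.4 − 15.5 = 7.9 g → 7.9 / 18.02 = 0.4384 mol H2O
Molar mass of LiClO4 = 106.39 g/mol → mol LiClO4 = 15.5 / 106.39 = 0.1457
n = 0.4384 / 0.1457 = 3.01 ≈ 3 → LiClO4·3H2O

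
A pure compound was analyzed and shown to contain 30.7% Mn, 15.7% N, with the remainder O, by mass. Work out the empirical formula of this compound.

MnN2O6

Assume 100 g: 30.7 g Mn, 15.7 g N, 53.6 g O.
n(Mn) = 30.7/54.94 = 0.5588, n(N) = 15.7/14.01 = 1.121, n(O) = 53.6/16.00 = 3.35
Ratios (÷ 0.5588): Mn 1.000, N 2.005, O 5.995
Ratio ≈ 1:2:6, so the empirical formula is MnN2O6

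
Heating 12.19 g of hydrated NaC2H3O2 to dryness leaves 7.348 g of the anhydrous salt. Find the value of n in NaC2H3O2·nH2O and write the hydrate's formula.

Mass of water lost = 12.19 − 7.348 = 4.842 g → 4.842 / 18.02 = 0.2687 mol H2O
Molar mass of NaC2H3O2 = 82.03 g/mol → mol NaC2H3O2 = 7.348 / 82.03 = 0.08957
n = 0.2687 / 0.08957 = 3.00 ≈ 3 → NaC2H3O2·3H2O

NaC2H3O2·3H2O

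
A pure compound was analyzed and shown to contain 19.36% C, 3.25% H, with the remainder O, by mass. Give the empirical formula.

Assume 100 g: 19.36 g C, 3.25 g H, 77.39 g O.
C: 19.36 g ÷ 12.01 g/mol = 1.612 mol
H: 3.25 g ÷ 1.008 g/mol = 3.224 mol
O: 77.39 g ÷ 16.00 g/mol = 4.837 mol
Ratios (÷ 1.612): C 1.000, H 2.000, O 3.001
Ratio ≈ 1:2:3, so the empirical formula is CH2O3

CH2O3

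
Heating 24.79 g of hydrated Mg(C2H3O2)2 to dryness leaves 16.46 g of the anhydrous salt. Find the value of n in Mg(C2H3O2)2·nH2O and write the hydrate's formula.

Mass of water lost = 24.79 − 16.46 = 8.33 g → 8.33 / 18.02 = 0.4623 mol H2O
Molar mass of Mg(C2H3O2)2 = 142.40 g/mol → mol Mg(C2H3O2)2 = 16.46 / 142.40 = 0.1156
n = 0.4623 / 0.1156 = 4.00 ≈ 4 → Mg(C2H3O2)2·4H2O

Mg(C2H3O2)2·4H2O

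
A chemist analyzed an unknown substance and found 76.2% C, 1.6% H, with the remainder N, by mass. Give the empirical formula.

C4HN

Assume 100 g: 76.2 g C, 1.6 g H, 22.2 g N.
Moles — C: 76.2 / 12.01 = 6.345 mol; H: 1.6 / 1.008 = 1.587 mol; N: 22.2 / 14.01 = 1.585 mol
Ratios (÷ 1.585): C 4.004, H 1.002, N 1.000
≈ 4:1:1 → C4HN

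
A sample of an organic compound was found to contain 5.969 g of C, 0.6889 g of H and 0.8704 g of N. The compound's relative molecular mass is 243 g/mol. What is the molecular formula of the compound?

C16H22N2

Moles — C: 5.969 / 12.01 = 0.497 mol; H: 0.6889 / 1.008 = 0.6834 mol; N: 0.8704 / 14.01 = 0.06213 mol
Ratios (÷ 0.06213): C 8.000, H 11.001, N 1.000
Ratio ≈ 8:11:1, so the empirical formula is C8H11N
Empirical-formula mass = 121.18 g/mol
n = 243 / 121.18 = 2.01 ≈ 2
Molecular formula = (C8H11N)×2 = C16H22N2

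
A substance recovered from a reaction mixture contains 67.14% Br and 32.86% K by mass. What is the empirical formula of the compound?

BrK

Assume 100 g: 67.14 g Br, 32.86 g K.
Br: 67.14 g ÷ 79.90 g/mol = 0.8403 mol
K: 32.86 g ÷ 39.10 g/mol = 0.8404 mol
Smallest is Br at 0.8403 mol; normalising gives Br 1.000, K 1.000
≈ 1:1 → BrK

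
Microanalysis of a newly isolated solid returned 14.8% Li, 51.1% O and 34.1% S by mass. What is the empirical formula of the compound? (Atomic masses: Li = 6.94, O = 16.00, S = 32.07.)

Li2O3S

Assume 100 g: 14.8 g Li, 51.1 g O, 34.1 g S.
n(Li) = 14.8/6.94 = 2.133, n(O) = 51.1/16.00 = 3.194, n(S) = 34.1/32.07 = 1.063
Divide by the smallest (1.063 mol S): Li 2.006, O 3.004, S 1.000
Ratio ≈ 2:3:1, so the empirical formula is Li2O3S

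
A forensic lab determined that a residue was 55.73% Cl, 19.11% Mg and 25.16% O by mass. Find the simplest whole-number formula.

Assume 100 g: 55.73 g Cl, 19.11 g Mg, 25.16 g O.
n(Cl) = 55.73/35.45 = 1.572, n(Mg) = 19.11/24.31 = 0.7861, n(O) = 25.16/16.00 = 1.573
Ratios (÷ 0.7861): Cl 2.000, Mg 1.000, O 2.000
Ratio ≈ 2:1:2, so the empirical formula is Cl2MgO2

Cl2MgO2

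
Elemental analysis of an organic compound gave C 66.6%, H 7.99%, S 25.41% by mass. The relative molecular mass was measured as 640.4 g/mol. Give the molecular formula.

C35H50S5

Assume 100 g: 66.6 g C, 7.99 g H, 25.41 g S.
Moles — C: 66.6 / 12.01 = 5.545 mol; H: 7.99 / 1.008 = 7.927 mol; S: 25.41 / 32.07 = 0.7923 mol
Smallest is S at 0.7923 mol; normalising gives C 6.999, H 10.004, S 1.000
Ratio ≈ 7:10:1, so the empirical formula is C7H10S
Empirical-formula mass = 126.22 g/mol
n = 640.4 / 126.22 = 5.07 ≈ 5
Molecular formula = (C7H10S)×5 = C35H50S5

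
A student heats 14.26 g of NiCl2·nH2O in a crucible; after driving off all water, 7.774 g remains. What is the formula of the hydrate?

Mass of water lost = 14.26 − 7.774 = 6.486 g → 6.486 / 18.02 = 0.3599 mol H2O
Molar mass of NiCl2 = 129.59 g/mol → mol NiCl2 = 7.774 / 129.59 = 0.05999
n = 0.3599 / 0.05999 = 6.00 ≈ 6 → NiCl2·6H2O

NiCl2·6H2O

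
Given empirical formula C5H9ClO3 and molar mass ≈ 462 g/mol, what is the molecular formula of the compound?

C15H27Cl3O9

Empirical-formula mass = 152.57 g/mol
n = 462 / 152.57 = 3.03 ≈ 3
Molecular formula = (C5H9ClO3)3 = C15H27Cl3O9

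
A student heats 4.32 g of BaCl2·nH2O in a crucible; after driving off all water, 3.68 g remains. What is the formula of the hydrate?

Mass of water lost = 4.32 − 3.68 = 0.64 g → 0.64 / 18.02 = 0.03552 mol H2O
Molar mass of BaCl2 = 208.23 g/mol → mol BaCl2 = 3.68 / 208.23 = 0.01767
n = 0.03552 / 0.01767 = 2.01 ≈ 2 → BaCl2·2H2O

BaCl2·2H2O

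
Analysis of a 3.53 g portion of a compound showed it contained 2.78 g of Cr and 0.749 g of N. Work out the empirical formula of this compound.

n(Cr) = 2.78/52.00 = 0.05346, n(N) = 0.749/14.01 = 0.05346
Divide by the smallest (0.05346 mol Cr): Cr 1.000, N 1.000
≈ 1:1 → CrN

CrN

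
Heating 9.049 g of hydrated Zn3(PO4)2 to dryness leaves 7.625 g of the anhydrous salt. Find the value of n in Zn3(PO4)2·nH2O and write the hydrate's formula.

Zn3(PO4)2·4H2O

Mass of water lost = 9.049 − 7.625 = 1.424 g → 1.424 / 18.02 = 0.07902 mol H2O
Molar mass of Zn3(PO4)2 = 386.08 g/mol → mol Zn3(PO4)2 = 7.625 / 386.08 = 0.01975
n = 0.07902 / 0.01975 = 4.00 ≈ 4 → Zn3(PO4)2·4H2O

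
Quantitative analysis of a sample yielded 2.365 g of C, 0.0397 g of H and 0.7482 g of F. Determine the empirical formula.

C5HF

Moles — C: 2.365 / 12.01 = 0.1969 mol; H: 0.0397 / 1.008 = 0.03938 mol; F: 0.7482 / 19.00 = 0.03938 mol
Divide by the smallest (0.03938 mol F): C 5.001, H 1.000, F 1.000
→ C5HF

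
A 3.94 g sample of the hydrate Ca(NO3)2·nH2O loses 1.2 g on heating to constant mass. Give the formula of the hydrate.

Mass of anhydrous Ca(NO3)2 = 3.94 − 1.2 = 2.74 g
mol H2O = 1.2 / 18.02 = 0.06659
Molar mass of Ca(NO3)2 = 164.10 g/mol → mol Ca(NO3)2 = 2.74 / 164.10 = 0.0167
n = 0.06659 / 0.0167 = 3.99 ≈ 4 → Ca(NO3)2·4H2O

Ca(NO3)2·4H2O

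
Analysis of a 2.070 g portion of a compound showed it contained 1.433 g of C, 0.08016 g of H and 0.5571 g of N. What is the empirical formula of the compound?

n(C) = 1.433/12.01 = 0.1193, n(H) = 0.08016/1.008 = 0.07952, n(N) = 0.5571/14.01 = 0.03976
Divide by the smallest (0.03976 mol N): C 3.001, H 2.000, N 1.000
Ratio ≈ 3:2:1, so the empirical formula is C3H2N

C3H2N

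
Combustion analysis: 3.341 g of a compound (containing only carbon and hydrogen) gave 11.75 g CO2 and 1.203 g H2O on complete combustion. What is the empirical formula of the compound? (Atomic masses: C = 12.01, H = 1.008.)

mol C = 11.75 / 44.01 = 0.2670; mass C = 0.2670 × 12.01 = 3.206 g
mol H = 2 × (1.203 / 18.02) = 0.1335; mass H = 0.1335 × 1.008 = 0.1346 g
Smallest is H at 0.1335 mol; normalising gives C 2.000, H 1.000
≈ 2:1 → C2H

C2H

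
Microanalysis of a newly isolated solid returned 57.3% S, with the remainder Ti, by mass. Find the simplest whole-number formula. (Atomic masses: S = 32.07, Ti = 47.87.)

S2Ti

Assume 100 g: 57.3 g S, 42.7 g Ti.
n(S) = 57.3/32.07 = 1.787, n(Ti) = 42.7/47.87 = 0.892
Divide by the smallest (0.892 mol Ti): S 2.003, Ti 1.000
→ S2Ti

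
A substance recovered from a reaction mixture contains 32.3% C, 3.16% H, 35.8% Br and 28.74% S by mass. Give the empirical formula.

C6H7BrS2

Assume 100 g: 32.3 g C, 3.16 g H, 35.8 g Br, 28.74 g S.
C: 32.3 g ÷ 12.01 g/mol = 2.689 mol
H: 3.16 g ÷ 1.008 g/mol = 3.135 mol
Br: 35.8 g ÷ 79.90 g/mol = 0.4481 mol
S: 28.74 g ÷ 32.07 g/mol = 0.8962 mol
Smallest is Br at 0.4481 mol; normalising gives C 6.002, H 6.997, Br 1.000, S 2.000
Ratio ≈ 6:7:1:2, so the empirical formula is C6H7BrS2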